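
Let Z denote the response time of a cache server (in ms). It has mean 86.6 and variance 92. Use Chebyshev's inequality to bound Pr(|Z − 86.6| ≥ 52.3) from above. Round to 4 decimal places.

Chebyshev: Pr(|Z − μ| ≥ t) ≤ Var(Z)/t².
Bound = 92 / 2735.29 = 0.0336.

0.0336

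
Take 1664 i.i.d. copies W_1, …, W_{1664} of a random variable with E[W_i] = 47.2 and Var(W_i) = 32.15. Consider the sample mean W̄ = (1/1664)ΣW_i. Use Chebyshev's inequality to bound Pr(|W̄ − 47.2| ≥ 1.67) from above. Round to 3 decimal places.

0.007

Var(W̄) = Var(W_i)/n = 32.15/1664 = 0.019321.
Chebyshev: Pr(|W̄ − 47.2| ≥ 1.67) ≤ Var(W̄)/(1.67)² = 32.15/(1664·1.67²) = 0.0069.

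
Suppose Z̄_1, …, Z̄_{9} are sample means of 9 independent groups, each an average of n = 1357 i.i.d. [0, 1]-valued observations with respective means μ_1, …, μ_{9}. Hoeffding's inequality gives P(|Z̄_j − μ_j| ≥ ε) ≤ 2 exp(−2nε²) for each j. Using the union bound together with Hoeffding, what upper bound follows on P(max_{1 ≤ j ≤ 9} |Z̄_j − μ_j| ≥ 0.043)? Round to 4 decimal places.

0.1191

Per-experiment Hoeffding bound: 2·exp(−2·1357·0.043²) = 2·exp(−5.01819) = 0.013233.
Union bound over 9 events: 9·0.013233 = 0.11910.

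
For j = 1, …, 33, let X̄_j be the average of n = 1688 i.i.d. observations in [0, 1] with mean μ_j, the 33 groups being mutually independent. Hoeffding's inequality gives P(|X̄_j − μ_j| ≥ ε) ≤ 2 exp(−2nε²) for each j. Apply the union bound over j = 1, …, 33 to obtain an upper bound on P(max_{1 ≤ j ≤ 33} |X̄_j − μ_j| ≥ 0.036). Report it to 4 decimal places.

0.8306

Per-experiment Hoeffding bound: 2·exp(−2·1688·0.036²) = 2·exp(−4.37530) = 0.025169.
Union bound over 33 events: 33·0.025169 = 0.83057.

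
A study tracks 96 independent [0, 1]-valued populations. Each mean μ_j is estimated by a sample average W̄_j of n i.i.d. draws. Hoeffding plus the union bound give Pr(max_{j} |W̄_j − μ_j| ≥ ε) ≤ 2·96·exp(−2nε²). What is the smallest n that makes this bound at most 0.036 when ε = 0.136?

Need 2·96·exp(−2nε²) ≤ 0.036, i.e. exp(−2nε²) ≤ 0.036/192.
So 2nε² ≥ ln(192/0.036) = 8.581732.
Hence n ≥ 8.581732/(2·0.136²) = 231.989.
The smallest integer n is 232.

232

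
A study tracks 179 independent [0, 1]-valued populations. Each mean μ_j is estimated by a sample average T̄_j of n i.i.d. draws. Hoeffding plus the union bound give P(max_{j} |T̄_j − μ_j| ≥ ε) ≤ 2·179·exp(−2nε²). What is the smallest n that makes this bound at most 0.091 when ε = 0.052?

1531

Need 2·179·exp(−2nε²) ≤ 0.091, i.e. exp(−2nε²) ≤ 0.091/358.
So 2nε² ≥ ln(358/0.091) = 8.277429.
Hence n ≥ 8.277429/(2·0.052²) = 1530.590.
The smallest integer n is 1531.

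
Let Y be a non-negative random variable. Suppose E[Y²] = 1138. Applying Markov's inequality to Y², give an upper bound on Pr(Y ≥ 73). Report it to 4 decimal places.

0.2135

Since Y ≥ 0, the event {Y ≥ 73} is the same as {Y² ≥ 5329}.
Markov's inequality applied to Y² gives Pr(Y² ≥ 5329) ≤ E[Y²]/5329 = 1138/5329 = 0.2135.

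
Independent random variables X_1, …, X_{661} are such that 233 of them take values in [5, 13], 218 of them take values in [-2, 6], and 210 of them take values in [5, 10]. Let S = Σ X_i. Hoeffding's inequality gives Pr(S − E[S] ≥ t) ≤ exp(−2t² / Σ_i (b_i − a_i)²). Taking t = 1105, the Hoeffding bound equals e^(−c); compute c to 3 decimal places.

71.585

Σ(b_i − a_i)² = 233·8² + 218·8² + 210·5² = 34114.
c = 2t² / 34114 = 2·1105² / 34114 = 71.5850.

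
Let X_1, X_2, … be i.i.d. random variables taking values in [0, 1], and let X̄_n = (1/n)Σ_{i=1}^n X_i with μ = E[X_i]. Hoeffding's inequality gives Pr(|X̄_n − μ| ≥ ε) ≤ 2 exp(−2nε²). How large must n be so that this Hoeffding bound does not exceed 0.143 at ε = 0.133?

75

Require 2·exp(−2nε²) ≤ 0.143, i.e. 2nε² ≥ ln(2/0.143) = 2.638058.
So n ≥ 2.638058 / (2·0.133²) = 74.568.
The smallest integer n is 75.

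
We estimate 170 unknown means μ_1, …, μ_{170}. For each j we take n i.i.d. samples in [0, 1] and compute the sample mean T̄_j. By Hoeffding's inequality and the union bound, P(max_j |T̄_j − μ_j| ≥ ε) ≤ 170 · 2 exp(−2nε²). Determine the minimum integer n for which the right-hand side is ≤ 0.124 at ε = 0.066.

Need 2·170·exp(−2nε²) ≤ 0.124, i.e. exp(−2nε²) ≤ 0.124/340.
So 2nε² ≥ ln(340/0.124) = 7.916419.
Hence n ≥ 7.916419/(2·0.066²) = 908.680.
The smallest integer n is 909.

909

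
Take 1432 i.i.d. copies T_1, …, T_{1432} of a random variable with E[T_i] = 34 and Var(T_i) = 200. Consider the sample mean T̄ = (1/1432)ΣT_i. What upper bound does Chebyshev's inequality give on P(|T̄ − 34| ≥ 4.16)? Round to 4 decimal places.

Var(T̄) = Var(T_i)/n = 200/1432 = 0.13966.
Chebyshev: P(|T̄ − 34| ≥ 4.16) ≤ Var(T̄)/(4.16)² = 200/(1432·4.16²) = 0.0081.

0.0081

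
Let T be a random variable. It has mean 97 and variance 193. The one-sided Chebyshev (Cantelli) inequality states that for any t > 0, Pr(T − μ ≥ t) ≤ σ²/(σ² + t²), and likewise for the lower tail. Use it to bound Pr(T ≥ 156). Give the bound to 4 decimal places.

Here σ² = 193 and t = 59, so σ² + t² = 3674.
Cantelli's bound: 193/3674 = 0.0525.

0.0525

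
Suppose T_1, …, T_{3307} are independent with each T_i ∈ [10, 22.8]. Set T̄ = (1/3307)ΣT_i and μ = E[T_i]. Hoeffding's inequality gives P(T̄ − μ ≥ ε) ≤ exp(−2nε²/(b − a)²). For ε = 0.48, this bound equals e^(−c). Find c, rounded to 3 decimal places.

9.301

c = 2nε²/(b − a)² = 2·3307·0.48² / 12.8² = 9.3009.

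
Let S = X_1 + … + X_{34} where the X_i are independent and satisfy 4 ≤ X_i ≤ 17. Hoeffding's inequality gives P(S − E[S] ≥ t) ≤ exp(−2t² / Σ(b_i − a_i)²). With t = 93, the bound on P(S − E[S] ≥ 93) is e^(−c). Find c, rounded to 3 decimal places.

Σ(b_i − a_i)² = 34·(13)² = 5746.
c = 2t²/5746 = 2·93²/5746 = 3.0104.

3.010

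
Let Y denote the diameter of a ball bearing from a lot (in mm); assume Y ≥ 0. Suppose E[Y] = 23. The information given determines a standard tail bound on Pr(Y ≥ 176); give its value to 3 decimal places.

Only the mean of a non-negative variable is known, so Markov's inequality is the applicable tail bound.
Markov's inequality: for a non-negative random variable, Pr(Y ≥ a) ≤ E[Y]/a.
Here E[Y] = 23 and a = 176, so the bound is 23/176 = 0.1307.

0.131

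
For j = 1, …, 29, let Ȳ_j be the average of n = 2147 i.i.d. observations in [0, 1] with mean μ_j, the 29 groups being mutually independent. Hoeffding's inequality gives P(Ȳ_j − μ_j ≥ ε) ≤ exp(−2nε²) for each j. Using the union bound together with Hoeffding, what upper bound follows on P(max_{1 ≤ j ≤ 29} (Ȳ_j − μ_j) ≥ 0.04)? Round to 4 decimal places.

0.0301

Per-experiment Hoeffding bound: exp(−2·2147·0.04²) = exp(−6.87040) = 0.0010381.
Union bound over 29 events: 29·0.0010381 = 0.03010.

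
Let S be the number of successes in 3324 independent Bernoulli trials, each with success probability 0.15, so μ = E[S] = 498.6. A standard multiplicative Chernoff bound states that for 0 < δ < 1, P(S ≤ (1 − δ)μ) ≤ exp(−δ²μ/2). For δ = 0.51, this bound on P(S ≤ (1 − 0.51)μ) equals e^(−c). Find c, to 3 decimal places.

64.843

c = δ²μ/2 = 0.51²·498.6/2 = 64.8429.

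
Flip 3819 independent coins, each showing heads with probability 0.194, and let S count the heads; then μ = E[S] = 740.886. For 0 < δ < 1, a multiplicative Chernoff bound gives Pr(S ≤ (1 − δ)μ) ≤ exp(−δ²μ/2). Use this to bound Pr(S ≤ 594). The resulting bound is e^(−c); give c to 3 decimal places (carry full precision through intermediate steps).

Write 594 = (1 − δ)μ, so δ = 1 − 594/740.886 = 0.1982572…
Then the exponent is δ²μ/2 = (μ − 594)²/(2μ) = 14.560605.

14.561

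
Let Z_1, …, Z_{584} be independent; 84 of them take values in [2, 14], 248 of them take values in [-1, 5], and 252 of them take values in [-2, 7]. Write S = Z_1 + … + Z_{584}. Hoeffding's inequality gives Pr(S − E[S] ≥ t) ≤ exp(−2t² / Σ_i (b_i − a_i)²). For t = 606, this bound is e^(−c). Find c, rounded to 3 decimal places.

Σ(b_i − a_i)² = 84·12² + 248·6² + 252·9² = 41436.
c = 2t² / 41436 = 2·606² / 41436 = 17.7255.

17.725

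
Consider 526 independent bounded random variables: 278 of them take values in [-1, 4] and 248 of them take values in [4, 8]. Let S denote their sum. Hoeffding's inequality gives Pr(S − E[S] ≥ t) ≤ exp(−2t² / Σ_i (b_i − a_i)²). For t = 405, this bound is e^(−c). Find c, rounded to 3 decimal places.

Σ(b_i − a_i)² = 278·5² + 248·4² = 10918.
c = 2t² / 10918 = 2·405² / 10918 = 30.0467.

30.047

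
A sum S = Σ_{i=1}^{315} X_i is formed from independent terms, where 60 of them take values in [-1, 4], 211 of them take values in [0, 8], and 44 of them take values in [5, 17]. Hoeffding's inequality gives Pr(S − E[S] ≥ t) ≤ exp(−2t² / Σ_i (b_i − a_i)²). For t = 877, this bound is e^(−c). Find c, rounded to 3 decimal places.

72.083

Σ(b_i − a_i)² = 60·5² + 211·8² + 44·12² = 21340.
c = 2t² / 21340 = 2·877² / 21340 = 72.0833.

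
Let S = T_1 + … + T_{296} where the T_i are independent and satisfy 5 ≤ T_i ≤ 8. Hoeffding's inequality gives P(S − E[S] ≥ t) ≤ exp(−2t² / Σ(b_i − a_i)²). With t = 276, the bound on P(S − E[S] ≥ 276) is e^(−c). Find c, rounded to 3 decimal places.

Σ(b_i − a_i)² = 296·(3)² = 2664.
c = 2t²/2664 = 2·276²/2664 = 57.1892.

57.189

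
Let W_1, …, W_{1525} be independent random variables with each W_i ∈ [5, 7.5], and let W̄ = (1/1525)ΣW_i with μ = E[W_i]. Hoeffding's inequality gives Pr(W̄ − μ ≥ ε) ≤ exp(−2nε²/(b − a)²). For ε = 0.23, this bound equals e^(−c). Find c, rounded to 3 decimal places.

c = 2nε²/(b − a)² = 2·1525·0.23² / 2.5² = 25.8152.

25.815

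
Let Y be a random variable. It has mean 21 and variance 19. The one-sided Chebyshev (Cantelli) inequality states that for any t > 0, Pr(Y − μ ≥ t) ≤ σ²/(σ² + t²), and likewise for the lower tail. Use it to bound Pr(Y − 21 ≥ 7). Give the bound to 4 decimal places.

0.2794

Here σ² = 19 and t = 7, so σ² + t² = 68.
Cantelli's bound: 19/68 = 0.2794.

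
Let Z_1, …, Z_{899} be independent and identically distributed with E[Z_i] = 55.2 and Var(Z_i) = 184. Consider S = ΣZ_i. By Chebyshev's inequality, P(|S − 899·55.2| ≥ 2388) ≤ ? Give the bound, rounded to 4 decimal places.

0.0290

Var(S) = n·Var(Z_i) = 899·184 = 165416.
Chebyshev: P(|S − 899·55.2| ≥ 2388) ≤ Var(S)/2388² = 165416/5702544 = 0.0290.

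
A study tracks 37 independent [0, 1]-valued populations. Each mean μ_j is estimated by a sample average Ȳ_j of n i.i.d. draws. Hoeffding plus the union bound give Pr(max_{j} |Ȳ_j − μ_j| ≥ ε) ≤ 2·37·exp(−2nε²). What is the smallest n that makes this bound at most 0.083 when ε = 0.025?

5435

Need 2·37·exp(−2nε²) ≤ 0.083, i.e. exp(−2nε²) ≤ 0.083/74.
So 2nε² ≥ ln(74/0.083) = 6.792980.
Hence n ≥ 6.792980/(2·0.025²) = 5434.384.
The smallest integer n is 5435.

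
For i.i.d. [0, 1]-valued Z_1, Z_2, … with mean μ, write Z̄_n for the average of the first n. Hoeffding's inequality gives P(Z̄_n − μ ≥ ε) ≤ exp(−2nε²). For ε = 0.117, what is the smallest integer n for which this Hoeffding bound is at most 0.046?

Require exp(−2nε²) ≤ 0.046, i.e. 2nε² ≥ ln(1/0.046) = 3.079114.
So n ≥ 3.079114 / (2·0.117²) = 112.467.
The smallest integer n is 113.

113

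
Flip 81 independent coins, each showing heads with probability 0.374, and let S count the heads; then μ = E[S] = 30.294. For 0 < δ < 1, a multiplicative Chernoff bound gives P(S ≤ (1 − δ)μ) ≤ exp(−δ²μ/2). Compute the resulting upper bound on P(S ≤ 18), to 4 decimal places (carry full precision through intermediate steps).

0.0825

Write 18 = (1 − δ)μ, so δ = 1 − 18/30.294 = 0.4058229…
Then the exponent is δ²μ/2 = (μ − 18)²/(2μ) = 2.494594.
Bound = exp(−2.494594) = 0.08253.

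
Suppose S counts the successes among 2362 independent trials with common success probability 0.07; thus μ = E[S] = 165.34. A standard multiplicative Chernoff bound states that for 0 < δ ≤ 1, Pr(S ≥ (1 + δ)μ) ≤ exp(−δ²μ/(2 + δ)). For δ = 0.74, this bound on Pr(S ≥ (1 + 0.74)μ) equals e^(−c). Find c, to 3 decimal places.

33.044

c = δ²μ/(2 + δ) = 0.74²·165.34/(2 + 0.74) = 33.0439.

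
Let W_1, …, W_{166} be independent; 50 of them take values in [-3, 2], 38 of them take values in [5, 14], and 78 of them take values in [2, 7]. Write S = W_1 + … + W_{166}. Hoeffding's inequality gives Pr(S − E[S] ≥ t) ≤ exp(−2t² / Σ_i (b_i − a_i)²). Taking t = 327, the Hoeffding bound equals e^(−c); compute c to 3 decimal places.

34.065

Σ(b_i − a_i)² = 50·5² + 38·9² + 78·5² = 6278.
c = 2t² / 6278 = 2·327² / 6278 = 34.0647.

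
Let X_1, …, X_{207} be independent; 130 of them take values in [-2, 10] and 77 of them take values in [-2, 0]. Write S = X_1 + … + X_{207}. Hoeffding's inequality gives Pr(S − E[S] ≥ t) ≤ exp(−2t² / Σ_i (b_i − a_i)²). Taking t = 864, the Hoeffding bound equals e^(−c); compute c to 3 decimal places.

Σ(b_i − a_i)² = 130·12² + 77·2² = 19028.
c = 2t² / 19028 = 2·864² / 19028 = 78.4629.

78.463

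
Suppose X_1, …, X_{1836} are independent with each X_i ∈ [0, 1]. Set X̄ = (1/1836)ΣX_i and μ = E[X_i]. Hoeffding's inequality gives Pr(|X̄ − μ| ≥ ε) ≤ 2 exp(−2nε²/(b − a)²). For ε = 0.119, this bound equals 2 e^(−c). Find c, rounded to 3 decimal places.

51.999

c = 2nε²/(b − a)² = 2·1836·0.119² / 1² = 51.9992.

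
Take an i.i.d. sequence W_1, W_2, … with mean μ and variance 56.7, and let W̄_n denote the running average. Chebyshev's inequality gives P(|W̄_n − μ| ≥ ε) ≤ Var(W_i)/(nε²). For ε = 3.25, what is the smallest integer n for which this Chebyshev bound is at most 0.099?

55

Require 56.7/(n·3.25²) ≤ 0.099, i.e. n ≥ 56.7/(0.099·3.25²) = 54.223.
The smallest integer n is 55.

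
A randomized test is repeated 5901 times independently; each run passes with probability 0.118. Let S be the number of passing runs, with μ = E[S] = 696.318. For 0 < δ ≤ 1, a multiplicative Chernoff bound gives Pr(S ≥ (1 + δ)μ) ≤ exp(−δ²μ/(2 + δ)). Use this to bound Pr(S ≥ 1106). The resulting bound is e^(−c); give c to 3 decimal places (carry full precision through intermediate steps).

93.124

Write 1106 = (1 + δ)μ, so δ = 1106/696.318 − 1 = 0.5883547…
Then the exponent is δ²μ/(2 + δ) = (1106 − μ)² / (μ·(2 + δ)) = 93.124155.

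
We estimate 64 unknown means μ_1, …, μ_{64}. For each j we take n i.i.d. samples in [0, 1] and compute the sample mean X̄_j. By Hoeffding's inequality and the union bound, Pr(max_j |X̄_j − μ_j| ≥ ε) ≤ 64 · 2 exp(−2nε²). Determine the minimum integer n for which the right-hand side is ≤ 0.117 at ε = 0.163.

132

Need 2·64·exp(−2nε²) ≤ 0.117, i.e. exp(−2nε²) ≤ 0.117/128.
So 2nε² ≥ ln(128/0.117) = 6.997612.
Hence n ≥ 6.997612/(2·0.163²) = 131.688.
The smallest integer n is 132.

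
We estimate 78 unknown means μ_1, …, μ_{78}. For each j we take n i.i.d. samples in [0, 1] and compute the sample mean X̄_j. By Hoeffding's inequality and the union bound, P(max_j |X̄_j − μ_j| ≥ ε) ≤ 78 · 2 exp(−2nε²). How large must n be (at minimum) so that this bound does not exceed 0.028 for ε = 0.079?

692

Need 2·78·exp(−2nε²) ≤ 0.028, i.e. exp(−2nε²) ≤ 0.028/156.
So 2nε² ≥ ln(156/0.028) = 8.625407.
Hence n ≥ 8.625407/(2·0.079²) = 691.028.
The smallest integer n is 692.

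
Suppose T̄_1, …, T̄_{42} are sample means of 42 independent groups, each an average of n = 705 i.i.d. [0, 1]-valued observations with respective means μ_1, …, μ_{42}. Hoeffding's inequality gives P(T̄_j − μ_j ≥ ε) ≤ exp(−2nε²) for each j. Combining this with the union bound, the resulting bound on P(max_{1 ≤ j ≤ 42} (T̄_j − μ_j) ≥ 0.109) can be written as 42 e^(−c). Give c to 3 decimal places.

16.752

Union bound over the 42 events: P(max_{1 ≤ j ≤ 42} (T̄_j − μ_j) ≥ 0.109) ≤ 42·exp(−2nε²) = 42 exp(−2·705·0.109²).
So c = 2·705·0.109² = 16.7522.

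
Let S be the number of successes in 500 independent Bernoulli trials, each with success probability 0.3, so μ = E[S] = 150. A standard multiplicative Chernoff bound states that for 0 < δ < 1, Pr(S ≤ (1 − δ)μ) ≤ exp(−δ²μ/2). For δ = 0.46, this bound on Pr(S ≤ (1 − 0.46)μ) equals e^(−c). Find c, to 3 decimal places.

c = δ²μ/2 = 0.46²·150/2 = 15.8700.

15.870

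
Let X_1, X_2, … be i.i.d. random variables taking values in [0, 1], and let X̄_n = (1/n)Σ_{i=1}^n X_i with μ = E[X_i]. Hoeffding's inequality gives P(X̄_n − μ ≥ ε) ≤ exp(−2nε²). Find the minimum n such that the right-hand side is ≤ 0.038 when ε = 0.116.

Require exp(−2nε²) ≤ 0.038, i.e. 2nε² ≥ ln(1/0.038) = 3.270169.
So n ≥ 3.270169 / (2·0.116²) = 121.513.
The smallest integer n is 122.

122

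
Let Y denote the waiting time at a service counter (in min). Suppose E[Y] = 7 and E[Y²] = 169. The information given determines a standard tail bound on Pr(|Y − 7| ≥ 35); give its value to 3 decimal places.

0.098

The first two moments determine the variance, so Chebyshev's inequality is the sharpest standard bound available.
Var(Y) = E[Y²] − (E[Y])² = 169 − 49 = 120.
Chebyshev's inequality: Pr(|Y − μ| ≥ t) ≤ Var(Y)/t² = 120/1225 = 0.0980.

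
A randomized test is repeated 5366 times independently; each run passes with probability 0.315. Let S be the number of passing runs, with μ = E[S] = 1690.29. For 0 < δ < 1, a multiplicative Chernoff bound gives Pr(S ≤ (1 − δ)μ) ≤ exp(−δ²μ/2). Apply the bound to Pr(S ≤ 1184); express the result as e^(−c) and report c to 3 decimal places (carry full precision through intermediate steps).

Write 1184 = (1 − δ)μ, so δ = 1 − 1184/1690.29 = 0.2995285…
Then the exponent is δ²μ/2 = (μ − 1184)²/(2μ) = 75.824138.

75.824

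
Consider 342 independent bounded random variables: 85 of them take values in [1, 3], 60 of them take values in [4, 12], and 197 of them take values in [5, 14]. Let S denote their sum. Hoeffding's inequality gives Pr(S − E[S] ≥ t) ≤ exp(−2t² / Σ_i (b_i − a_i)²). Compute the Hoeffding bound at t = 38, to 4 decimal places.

0.8664

Σ(b_i − a_i)² = 85·2² + 60·8² + 197·9² = 20137.
Exponent = 2·38² / 20137 = 0.14342.
Bound = exp(−0.14342) = 0.86639.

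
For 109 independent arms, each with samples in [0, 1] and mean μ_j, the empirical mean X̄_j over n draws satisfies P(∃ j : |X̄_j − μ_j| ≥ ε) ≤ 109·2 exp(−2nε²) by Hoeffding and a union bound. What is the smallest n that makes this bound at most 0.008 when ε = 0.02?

Need 2·109·exp(−2nε²) ≤ 0.008, i.e. exp(−2nε²) ≤ 0.008/218.
So 2nε² ≥ ln(218/0.008) = 10.212809.
Hence n ≥ 10.212809/(2·0.02²) = 12766.011.
The smallest integer n is 12767.

12767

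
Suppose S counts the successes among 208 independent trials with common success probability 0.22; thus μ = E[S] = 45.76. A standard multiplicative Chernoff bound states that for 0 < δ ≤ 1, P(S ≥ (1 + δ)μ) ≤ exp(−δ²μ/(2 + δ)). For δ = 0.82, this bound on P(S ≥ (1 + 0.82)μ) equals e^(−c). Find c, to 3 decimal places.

10.911

c = δ²μ/(2 + δ) = 0.82²·45.76/(2 + 0.82) = 10.9110.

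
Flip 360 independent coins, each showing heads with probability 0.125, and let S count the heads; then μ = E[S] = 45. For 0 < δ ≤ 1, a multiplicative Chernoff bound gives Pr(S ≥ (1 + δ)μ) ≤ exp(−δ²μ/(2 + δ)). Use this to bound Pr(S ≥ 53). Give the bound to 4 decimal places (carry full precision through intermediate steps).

0.5205

Write 53 = (1 + δ)μ, so δ = 53/45 − 1 = 0.1777778…
Then the exponent is δ²μ/(2 + δ) = (53 − μ)² / (μ·(2 + δ)) = 0.653061.
Bound = exp(−0.653061) = 0.52045.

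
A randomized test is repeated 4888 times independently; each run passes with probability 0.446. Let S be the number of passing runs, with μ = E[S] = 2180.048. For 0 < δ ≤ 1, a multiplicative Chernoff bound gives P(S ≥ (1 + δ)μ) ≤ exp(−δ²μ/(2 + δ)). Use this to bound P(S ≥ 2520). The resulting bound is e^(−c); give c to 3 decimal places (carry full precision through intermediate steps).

Write 2520 = (1 + δ)μ, so δ = 2520/2180.048 − 1 = 0.1559379…
Then the exponent is δ²μ/(2 + δ) = (2520 − μ)² / (μ·(2 + δ)) = 24.588549.

24.589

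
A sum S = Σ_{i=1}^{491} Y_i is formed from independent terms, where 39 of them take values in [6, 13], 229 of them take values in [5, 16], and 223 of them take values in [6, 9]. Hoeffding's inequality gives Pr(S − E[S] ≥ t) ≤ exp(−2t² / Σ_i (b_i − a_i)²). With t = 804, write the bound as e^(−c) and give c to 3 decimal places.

Σ(b_i − a_i)² = 39·7² + 229·11² + 223·3² = 31627.
c = 2t² / 31627 = 2·804² / 31627 = 40.8775.

40.877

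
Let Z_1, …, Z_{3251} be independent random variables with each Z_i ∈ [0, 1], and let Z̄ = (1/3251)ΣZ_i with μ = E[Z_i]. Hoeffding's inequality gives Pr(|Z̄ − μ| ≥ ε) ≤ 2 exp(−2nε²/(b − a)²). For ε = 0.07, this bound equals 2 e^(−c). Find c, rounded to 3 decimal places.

31.860

c = 2nε²/(b − a)² = 2·3251·0.07² / 1² = 31.8598.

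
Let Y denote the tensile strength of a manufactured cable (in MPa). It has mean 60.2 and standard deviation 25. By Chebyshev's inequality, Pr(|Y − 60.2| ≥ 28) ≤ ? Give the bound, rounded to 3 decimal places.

Chebyshev: Pr(|Y − μ| ≥ t) ≤ Var(Y)/t².
Var(Y) = σ² = 25² = 625.
Bound = 625 / 784 = 0.7972.

0.797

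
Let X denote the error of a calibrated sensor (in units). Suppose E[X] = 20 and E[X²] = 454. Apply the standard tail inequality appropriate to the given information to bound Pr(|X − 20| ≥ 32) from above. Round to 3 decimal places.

The first two moments determine the variance, so Chebyshev's inequality is the sharpest standard bound available.
Var(X) = E[X²] − (E[X])² = 454 − 400 = 54.
Chebyshev's inequality: Pr(|X − μ| ≥ t) ≤ Var(X)/t² = 54/1024 = 0.0527.

0.053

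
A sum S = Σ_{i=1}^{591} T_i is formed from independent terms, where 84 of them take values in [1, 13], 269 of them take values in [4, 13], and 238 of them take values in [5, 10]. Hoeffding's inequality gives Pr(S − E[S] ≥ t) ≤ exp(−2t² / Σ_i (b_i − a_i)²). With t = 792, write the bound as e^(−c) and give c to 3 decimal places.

31.493

Σ(b_i − a_i)² = 84·12² + 269·9² + 238·5² = 39835.
c = 2t² / 39835 = 2·792² / 39835 = 31.4931.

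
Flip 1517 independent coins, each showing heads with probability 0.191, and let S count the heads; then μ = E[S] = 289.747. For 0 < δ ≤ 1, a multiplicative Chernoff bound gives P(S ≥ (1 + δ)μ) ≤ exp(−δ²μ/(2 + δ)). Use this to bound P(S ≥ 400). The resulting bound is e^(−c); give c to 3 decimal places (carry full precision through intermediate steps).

17.623

Write 400 = (1 + δ)μ, so δ = 400/289.747 − 1 = 0.3805147…
Then the exponent is δ²μ/(2 + δ) = (400 − μ)² / (μ·(2 + δ)) = 17.623453.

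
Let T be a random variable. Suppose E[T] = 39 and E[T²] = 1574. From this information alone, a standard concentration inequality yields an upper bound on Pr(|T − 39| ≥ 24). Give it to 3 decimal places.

0.092

The first two moments determine the variance, so Chebyshev's inequality is the sharpest standard bound available.
Var(T) = E[T²] − (E[T])² = 1574 − 1521 = 53.
Chebyshev's inequality: Pr(|T − μ| ≥ t) ≤ Var(T)/t² = 53/576 = 0.0920.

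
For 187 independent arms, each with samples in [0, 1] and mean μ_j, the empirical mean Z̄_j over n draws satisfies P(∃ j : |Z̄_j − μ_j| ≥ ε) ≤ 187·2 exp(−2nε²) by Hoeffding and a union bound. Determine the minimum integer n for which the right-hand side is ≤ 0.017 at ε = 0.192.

Need 2·187·exp(−2nε²) ≤ 0.017, i.e. exp(−2nε²) ≤ 0.017/374.
So 2nε² ≥ ln(374/0.017) = 9.998798.
Hence n ≥ 9.998798/(2·0.192²) = 135.617.
The smallest integer n is 136.

136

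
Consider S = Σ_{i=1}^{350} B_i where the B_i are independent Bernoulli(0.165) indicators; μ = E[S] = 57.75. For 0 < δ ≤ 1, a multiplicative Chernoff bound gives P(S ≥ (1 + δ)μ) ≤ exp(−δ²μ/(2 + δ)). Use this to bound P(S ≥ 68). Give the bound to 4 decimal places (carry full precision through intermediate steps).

0.4337

Write 68 = (1 + δ)μ, so δ = 68/57.75 − 1 = 0.1774892…
Then the exponent is δ²μ/(2 + δ) = (68 − μ)² / (μ·(2 + δ)) = 0.835487.
Bound = exp(−0.835487) = 0.43366.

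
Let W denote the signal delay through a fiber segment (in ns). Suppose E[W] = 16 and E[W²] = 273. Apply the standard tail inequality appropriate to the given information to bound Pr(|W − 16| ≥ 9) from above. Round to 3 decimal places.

The first two moments determine the variance, so Chebyshev's inequality is the sharpest standard bound available.
Var(W) = E[W²] − (E[W])² = 273 − 256 = 17.
Chebyshev's inequality: Pr(|W − μ| ≥ t) ≤ Var(W)/t² = 17/81 = 0.2099.

0.210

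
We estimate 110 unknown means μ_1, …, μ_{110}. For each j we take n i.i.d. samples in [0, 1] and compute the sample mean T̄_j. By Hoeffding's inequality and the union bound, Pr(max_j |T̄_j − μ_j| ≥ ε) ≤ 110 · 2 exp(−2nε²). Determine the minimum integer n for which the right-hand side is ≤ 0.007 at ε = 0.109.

436

Need 2·110·exp(−2nε²) ≤ 0.007, i.e. exp(−2nε²) ≤ 0.007/220.
So 2nε² ≥ ln(220/0.007) = 10.355473.
Hence n ≥ 10.355473/(2·0.109²) = 435.800.
The smallest integer n is 436.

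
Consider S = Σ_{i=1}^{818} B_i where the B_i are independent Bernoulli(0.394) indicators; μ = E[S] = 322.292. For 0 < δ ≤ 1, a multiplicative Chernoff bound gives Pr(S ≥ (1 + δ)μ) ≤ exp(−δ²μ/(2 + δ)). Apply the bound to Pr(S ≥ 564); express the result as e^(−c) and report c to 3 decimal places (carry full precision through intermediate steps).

Write 564 = (1 + δ)μ, so δ = 564/322.292 − 1 = 0.7499659…
Then the exponent is δ²μ/(2 + δ) = (564 − μ)² / (μ·(2 + δ)) = 65.918182.

65.918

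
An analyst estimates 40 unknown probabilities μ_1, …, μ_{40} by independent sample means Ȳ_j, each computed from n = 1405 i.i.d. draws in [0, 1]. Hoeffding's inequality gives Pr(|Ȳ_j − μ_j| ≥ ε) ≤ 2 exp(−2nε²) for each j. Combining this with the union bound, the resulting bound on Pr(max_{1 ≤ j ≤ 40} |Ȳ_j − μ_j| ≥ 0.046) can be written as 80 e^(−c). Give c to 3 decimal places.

5.946

Union bound over the 40 events: Pr(max_{1 ≤ j ≤ 40} |Ȳ_j − μ_j| ≥ 0.046) ≤ 40·2·exp(−2nε²) = 80 exp(−2·1405·0.046²).
So c = 2·1405·0.046² = 5.9460.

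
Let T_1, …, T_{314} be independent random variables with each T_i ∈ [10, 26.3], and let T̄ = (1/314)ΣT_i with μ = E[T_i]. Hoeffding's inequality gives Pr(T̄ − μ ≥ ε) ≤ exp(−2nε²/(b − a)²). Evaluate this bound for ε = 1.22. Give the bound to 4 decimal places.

0.0297

Exponent: 2nε²/(b − a)² = 2·314·1.22² / 16.3² = 3.51807.
Bound = exp(−3.51807) = 0.02966.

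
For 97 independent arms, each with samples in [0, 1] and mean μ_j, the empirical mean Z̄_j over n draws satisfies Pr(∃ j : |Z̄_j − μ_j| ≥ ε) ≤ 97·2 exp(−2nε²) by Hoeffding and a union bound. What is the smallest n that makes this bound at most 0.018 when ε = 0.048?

2016

Need 2·97·exp(−2nε²) ≤ 0.018, i.e. exp(−2nε²) ≤ 0.018/194.
So 2nε² ≥ ln(194/0.018) = 9.285242.
Hence n ≥ 9.285242/(2·0.048²) = 2015.026.
The smallest integer n is 2016.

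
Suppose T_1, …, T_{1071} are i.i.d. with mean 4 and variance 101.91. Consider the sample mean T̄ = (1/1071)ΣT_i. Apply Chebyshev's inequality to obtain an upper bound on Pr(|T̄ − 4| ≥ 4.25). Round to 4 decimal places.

Var(T̄) = Var(T_i)/n = 101.91/1071 = 0.095154.
Chebyshev: Pr(|T̄ − 4| ≥ 4.25) ≤ Var(T̄)/(4.25)² = 101.91/(1071·4.25²) = 0.0053.

0.0053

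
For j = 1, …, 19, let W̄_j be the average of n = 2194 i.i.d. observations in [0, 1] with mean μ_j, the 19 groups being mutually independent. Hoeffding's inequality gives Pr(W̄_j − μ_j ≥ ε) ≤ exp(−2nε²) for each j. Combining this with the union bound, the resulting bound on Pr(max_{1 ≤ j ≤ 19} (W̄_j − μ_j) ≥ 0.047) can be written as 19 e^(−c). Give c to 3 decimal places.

Union bound over the 19 events: Pr(max_{1 ≤ j ≤ 19} (W̄_j − μ_j) ≥ 0.047) ≤ 19·exp(−2nε²) = 19 exp(−2·2194·0.047²).
So c = 2·2194·0.047² = 9.6931.

9.693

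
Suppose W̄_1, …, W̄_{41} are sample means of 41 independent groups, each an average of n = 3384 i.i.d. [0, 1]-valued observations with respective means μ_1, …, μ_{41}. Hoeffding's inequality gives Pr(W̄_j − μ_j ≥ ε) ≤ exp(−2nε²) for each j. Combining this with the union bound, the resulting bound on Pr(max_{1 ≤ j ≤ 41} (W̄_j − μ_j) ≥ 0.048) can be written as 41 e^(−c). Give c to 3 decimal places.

Union bound over the 41 events: Pr(max_{1 ≤ j ≤ 41} (W̄_j − μ_j) ≥ 0.048) ≤ 41·exp(−2nε²) = 41 exp(−2·3384·0.048²).
So c = 2·3384·0.048² = 15.5935.

15.593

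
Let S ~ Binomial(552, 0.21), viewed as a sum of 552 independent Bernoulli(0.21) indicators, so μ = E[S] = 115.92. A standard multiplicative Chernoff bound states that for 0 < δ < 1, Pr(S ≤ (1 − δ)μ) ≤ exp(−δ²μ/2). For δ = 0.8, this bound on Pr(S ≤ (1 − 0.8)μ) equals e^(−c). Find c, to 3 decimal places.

37.094

c = δ²μ/2 = 0.8²·115.92/2 = 37.0944.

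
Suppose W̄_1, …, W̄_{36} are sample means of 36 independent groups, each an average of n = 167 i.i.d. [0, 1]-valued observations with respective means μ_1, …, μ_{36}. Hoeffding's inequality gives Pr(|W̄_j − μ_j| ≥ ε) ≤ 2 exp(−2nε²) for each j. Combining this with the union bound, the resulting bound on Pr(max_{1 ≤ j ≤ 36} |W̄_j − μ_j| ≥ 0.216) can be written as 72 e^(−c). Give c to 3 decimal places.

Union bound over the 36 events: Pr(max_{1 ≤ j ≤ 36} |W̄_j − μ_j| ≥ 0.216) ≤ 36·2·exp(−2nε²) = 72 exp(−2·167·0.216²).
So c = 2·167·0.216² = 15.5831.

15.583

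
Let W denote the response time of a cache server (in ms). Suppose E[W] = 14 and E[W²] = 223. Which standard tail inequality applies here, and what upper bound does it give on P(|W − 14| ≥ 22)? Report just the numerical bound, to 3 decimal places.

The first two moments determine the variance, so Chebyshev's inequality is the sharpest standard bound available.
Var(W) = E[W²] − (E[W])² = 223 − 196 = 27.
Chebyshev's inequality: P(|W − μ| ≥ t) ≤ Var(W)/t² = 27/484 = 0.0558.

0.056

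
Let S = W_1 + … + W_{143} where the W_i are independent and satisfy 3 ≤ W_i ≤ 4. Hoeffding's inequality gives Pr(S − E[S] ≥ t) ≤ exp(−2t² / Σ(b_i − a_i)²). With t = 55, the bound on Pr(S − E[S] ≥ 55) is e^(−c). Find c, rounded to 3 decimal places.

Σ(b_i − a_i)² = 143·(1)² = 143.
c = 2t²/143 = 2·55²/143 = 42.3077.

42.308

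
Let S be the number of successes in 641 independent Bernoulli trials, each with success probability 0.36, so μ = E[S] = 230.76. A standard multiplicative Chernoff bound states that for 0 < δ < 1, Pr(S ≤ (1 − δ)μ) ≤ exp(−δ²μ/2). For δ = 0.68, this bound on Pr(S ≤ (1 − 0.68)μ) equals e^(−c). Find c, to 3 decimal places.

c = δ²μ/2 = 0.68²·230.76/2 = 53.3517.

53.352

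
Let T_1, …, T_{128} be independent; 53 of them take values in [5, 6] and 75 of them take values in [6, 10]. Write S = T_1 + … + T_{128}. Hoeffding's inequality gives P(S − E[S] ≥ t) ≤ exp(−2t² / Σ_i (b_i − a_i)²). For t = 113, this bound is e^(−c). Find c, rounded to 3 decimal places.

Σ(b_i − a_i)² = 53·1² + 75·4² = 1253.
c = 2t² / 1253 = 2·113² / 1253 = 20.3815.

20.381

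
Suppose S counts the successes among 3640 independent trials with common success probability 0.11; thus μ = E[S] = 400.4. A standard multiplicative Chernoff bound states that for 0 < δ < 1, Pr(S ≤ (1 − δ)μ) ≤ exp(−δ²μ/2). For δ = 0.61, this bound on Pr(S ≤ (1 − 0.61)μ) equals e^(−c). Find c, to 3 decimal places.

74.494

c = δ²μ/2 = 0.61²·400.4/2 = 74.4944.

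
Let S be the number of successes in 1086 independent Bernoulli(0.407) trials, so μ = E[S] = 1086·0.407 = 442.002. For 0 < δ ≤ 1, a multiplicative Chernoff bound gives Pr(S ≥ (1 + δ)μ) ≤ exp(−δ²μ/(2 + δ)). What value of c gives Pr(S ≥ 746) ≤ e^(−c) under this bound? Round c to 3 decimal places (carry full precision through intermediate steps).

Write 746 = (1 + δ)μ, so δ = 746/442.002 − 1 = 0.6877752…
Then the exponent is δ²μ/(2 + δ) = (746 − μ)² / (μ·(2 + δ)) = 77.790091.

77.790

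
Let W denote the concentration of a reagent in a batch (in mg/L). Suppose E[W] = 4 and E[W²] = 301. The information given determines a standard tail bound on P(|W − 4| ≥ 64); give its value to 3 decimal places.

The first two moments determine the variance, so Chebyshev's inequality is the sharpest standard bound available.
Var(W) = E[W²] − (E[W])² = 301 − 16 = 285.
Chebyshev's inequality: P(|W − μ| ≥ t) ≤ Var(W)/t² = 285/4096 = 0.0696.

0.070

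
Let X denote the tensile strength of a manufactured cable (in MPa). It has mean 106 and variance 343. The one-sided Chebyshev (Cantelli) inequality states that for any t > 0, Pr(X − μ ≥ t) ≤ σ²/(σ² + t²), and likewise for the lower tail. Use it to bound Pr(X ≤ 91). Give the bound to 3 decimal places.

0.604

Here σ² = 343 and t = 15, so σ² + t² = 568.
Cantelli's bound: 343/568 = 0.6039.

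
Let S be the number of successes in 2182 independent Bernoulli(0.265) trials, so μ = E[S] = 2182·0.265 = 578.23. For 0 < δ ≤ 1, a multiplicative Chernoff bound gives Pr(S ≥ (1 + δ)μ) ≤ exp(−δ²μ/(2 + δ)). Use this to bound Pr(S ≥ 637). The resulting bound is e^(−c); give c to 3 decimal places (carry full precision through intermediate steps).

2.842

Write 637 = (1 + δ)μ, so δ = 637/578.23 − 1 = 0.1016378…
Then the exponent is δ²μ/(2 + δ) = (637 − μ)² / (μ·(2 + δ)) = 2.842189.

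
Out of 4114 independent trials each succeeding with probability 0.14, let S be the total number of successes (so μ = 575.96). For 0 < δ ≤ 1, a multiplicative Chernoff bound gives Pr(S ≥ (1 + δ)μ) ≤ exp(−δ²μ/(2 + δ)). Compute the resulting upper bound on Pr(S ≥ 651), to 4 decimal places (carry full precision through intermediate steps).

Write 651 = (1 + δ)μ, so δ = 651/575.96 − 1 = 0.1302868…
Then the exponent is δ²μ/(2 + δ) = (651 − μ)² / (μ·(2 + δ)) = 4.589393.
Bound = exp(−4.589393) = 0.01016.

0.0102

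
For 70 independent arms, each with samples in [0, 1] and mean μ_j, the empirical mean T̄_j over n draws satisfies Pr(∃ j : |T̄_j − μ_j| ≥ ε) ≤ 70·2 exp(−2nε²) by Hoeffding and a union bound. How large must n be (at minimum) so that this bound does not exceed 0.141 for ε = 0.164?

129

Need 2·70·exp(−2nε²) ≤ 0.141, i.e. exp(−2nε²) ≤ 0.141/140.
So 2nε² ≥ ln(140/0.141) = 6.900638.
Hence n ≥ 6.900638/(2·0.164²) = 128.284.
The smallest integer n is 129.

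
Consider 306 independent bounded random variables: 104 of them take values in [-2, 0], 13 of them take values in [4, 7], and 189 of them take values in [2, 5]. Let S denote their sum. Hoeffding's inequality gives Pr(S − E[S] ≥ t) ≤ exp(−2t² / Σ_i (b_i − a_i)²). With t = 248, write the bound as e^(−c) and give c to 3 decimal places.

55.062

Σ(b_i − a_i)² = 104·2² + 13·3² + 189·3² = 2234.
c = 2t² / 2234 = 2·248² / 2234 = 55.0618.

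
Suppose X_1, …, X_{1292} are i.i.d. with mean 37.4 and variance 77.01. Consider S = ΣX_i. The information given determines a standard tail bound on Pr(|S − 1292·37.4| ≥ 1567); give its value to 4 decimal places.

0.0405

With mean and variance of each term known, Chebyshev's inequality bounds the deviation of the sum (or sample mean).
Var(S) = n·Var(X_i) = 1292·77.01 = 99496.92.
Chebyshev: Pr(|S − 1292·37.4| ≥ 1567) ≤ Var(S)/1567² = 99496.92/2455489 = 0.0405.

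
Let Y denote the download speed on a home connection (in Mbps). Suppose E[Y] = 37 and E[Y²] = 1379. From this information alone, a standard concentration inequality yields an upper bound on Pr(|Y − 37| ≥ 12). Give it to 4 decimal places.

0.0694

The first two moments determine the variance, so Chebyshev's inequality is the sharpest standard bound available.
Var(Y) = E[Y²] − (E[Y])² = 1379 − 1369 = 10.
Chebyshev's inequality: Pr(|Y − μ| ≥ t) ≤ Var(Y)/t² = 10/144 = 0.0694.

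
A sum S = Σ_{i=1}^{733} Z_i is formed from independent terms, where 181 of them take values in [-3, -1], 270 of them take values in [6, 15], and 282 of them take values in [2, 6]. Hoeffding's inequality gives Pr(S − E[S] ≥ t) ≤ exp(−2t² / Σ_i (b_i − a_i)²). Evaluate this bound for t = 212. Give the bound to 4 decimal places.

Σ(b_i − a_i)² = 181·2² + 270·9² + 282·4² = 27106.
Exponent = 2·212² / 27106 = 3.31617.
Bound = exp(−3.31617) = 0.03629.

0.0363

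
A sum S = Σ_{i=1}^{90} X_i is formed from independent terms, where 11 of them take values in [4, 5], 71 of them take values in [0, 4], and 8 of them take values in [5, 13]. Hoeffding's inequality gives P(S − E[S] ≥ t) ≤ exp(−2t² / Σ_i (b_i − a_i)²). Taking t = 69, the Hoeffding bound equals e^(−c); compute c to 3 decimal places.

5.740

Σ(b_i − a_i)² = 11·1² + 71·4² + 8·8² = 1659.
c = 2t² / 1659 = 2·69² / 1659 = 5.7396.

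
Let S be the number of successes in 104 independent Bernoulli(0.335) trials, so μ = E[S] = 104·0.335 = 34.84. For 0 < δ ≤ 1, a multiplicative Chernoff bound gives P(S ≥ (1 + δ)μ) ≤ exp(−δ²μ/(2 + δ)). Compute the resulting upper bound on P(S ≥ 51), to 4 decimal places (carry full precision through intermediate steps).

0.0477

Write 51 = (1 + δ)μ, so δ = 51/34.84 − 1 = 0.4638347…
Then the exponent is δ²μ/(2 + δ) = (51 − μ)² / (μ·(2 + δ)) = 3.042237.
Bound = exp(−3.042237) = 0.04773.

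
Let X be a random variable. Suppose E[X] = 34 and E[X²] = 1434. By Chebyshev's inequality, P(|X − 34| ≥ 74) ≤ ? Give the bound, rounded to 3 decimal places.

Var(X) = E[X²] − (E[X])² = 1434 − 1156 = 278.
Chebyshev's inequality: P(|X − μ| ≥ t) ≤ Var(X)/t² = 278/5476 = 0.0508.

0.051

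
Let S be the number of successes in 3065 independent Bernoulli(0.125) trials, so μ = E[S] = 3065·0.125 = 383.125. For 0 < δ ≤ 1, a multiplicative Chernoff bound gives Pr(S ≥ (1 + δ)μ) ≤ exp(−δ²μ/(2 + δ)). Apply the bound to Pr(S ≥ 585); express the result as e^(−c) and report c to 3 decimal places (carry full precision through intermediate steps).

Write 585 = (1 + δ)μ, so δ = 585/383.125 − 1 = 0.5269168…
Then the exponent is δ²μ/(2 + δ) = (585 − μ)² / (μ·(2 + δ)) = 42.095303.

42.095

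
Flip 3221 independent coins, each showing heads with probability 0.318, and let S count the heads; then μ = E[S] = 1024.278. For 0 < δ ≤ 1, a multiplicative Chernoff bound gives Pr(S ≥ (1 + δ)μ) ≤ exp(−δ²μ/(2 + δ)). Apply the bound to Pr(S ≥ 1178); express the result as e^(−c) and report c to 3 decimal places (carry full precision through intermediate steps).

10.730

Write 1178 = (1 + δ)μ, so δ = 1178/1024.278 − 1 = 0.1500784…
Then the exponent is δ²μ/(2 + δ) = (1178 − μ)² / (μ·(2 + δ)) = 10.730005.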